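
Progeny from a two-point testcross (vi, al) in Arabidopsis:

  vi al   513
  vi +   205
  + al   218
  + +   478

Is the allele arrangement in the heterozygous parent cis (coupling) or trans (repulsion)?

cis

The two most frequent classes are + + (478) and vi al (513); these are the parental (non-recombinant) types.
So the F1 carried + + on one chromosome and vi al on the other — the recessive alleles are on the same chromosome (cis / coupling).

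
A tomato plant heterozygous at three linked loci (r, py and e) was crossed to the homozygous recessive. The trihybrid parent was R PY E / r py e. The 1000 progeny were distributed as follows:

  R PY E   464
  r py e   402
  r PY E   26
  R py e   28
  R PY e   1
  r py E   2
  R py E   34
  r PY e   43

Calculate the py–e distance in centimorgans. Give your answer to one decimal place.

8.0 centimorgans

The two rarest classes, R PY e and r py E, are the double crossovers. Comparing them with the parentals, only the e allele has switched, so e is the middle locus and the order is r – e – py.
Crossovers in the e–py interval produce the single-crossover classes R py E and r PY e (34 + 43 = 77) plus the double crossovers (3).
RF(e–py) = (77 + 3) / 1000 = 80/1000 = 0.0800 → 8.0 centimorgans.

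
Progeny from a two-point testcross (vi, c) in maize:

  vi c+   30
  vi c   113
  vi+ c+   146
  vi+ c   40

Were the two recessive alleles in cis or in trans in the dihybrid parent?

The two most frequent classes are vi+ c+ (146) and vi c (113); these are the parental (non-recombinant) types.
So the F1 carried vi+ c+ on one chromosome and vi c on the other — the recessive alleles are on the same chromosome (cis / coupling).

cis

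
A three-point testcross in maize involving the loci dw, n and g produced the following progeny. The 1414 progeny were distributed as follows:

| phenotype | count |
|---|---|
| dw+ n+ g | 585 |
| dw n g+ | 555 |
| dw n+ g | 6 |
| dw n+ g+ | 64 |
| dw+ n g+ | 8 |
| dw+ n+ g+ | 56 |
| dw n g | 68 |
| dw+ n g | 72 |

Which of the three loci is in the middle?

The two most frequent reciprocal classes, dw+ n+ g and dw n g+, are the parental types, so the F1 was dw+ n+ g / dw n g+.
The two rarest classes, dw n+ g and dw+ n g+, are the double crossovers. Comparing them with the parentals, only the dw allele has switched, so dw is the middle locus and the order is n – dw – g.

dw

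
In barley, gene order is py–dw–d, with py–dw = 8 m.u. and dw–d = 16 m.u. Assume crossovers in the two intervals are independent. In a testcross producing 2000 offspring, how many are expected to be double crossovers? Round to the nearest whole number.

26

Map distances give recombination frequencies of 0.080 and 0.160 for the two intervals.
With no interference, expected double-crossover frequency = 0.080 × 0.160 = 0.01280.
Expected number = 0.01280 × 2000 = 25.60 ≈ 26.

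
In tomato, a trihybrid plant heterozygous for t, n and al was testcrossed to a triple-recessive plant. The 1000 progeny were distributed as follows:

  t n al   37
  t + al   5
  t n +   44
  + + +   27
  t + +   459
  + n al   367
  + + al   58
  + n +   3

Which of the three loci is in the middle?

The two most frequent reciprocal classes, t + + and + n al, are the parental types, so the F1 was t + + / + n al.
The two rarest classes, t + al and + n +, are the double crossovers. Comparing them with the parentals, only the al allele has switched, so al is the middle locus and the order is t – al – n.

al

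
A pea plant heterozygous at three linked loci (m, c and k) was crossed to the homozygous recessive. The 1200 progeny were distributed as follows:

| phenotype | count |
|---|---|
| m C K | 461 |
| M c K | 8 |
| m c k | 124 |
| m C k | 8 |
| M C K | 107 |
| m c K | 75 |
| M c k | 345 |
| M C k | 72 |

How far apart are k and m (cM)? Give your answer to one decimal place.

The two most frequent reciprocal classes, M c k and m C K, are the parental types, so the F1 was M c k / m C K.
The two rarest classes, M c K and m C k, are the double crossovers. Comparing them with the parentals, only the k allele has switched, so k is the middle locus and the order is m – k – c.
Crossovers in the m–k interval produce the single-crossover classes m c k and M C K (124 + 107 = 231) plus the double crossovers (16).
RF(m–k) = (231 + 16) / 1200 = 247/1200 = 0.2058 → 20.6 cM.

20.6 cM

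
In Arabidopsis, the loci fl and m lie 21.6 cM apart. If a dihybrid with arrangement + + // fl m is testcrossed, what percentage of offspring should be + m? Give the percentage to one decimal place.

10.8%

A map distance of 21.6 cM corresponds to a recombination frequency of 0.216.
The F1 is + + / fl m, so + m is a recombinant gamete class with expected frequency r/2 = 0.216/2 = 0.1080.
That is 0.1080 = 10.8% of the progeny.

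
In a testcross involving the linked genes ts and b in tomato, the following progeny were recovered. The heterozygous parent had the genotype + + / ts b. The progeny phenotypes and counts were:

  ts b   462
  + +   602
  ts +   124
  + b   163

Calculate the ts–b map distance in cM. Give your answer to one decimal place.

21.2 cM

The recombinant classes are + b and ts +: 163 + 124 = 287.
Recombination frequency = 287/1351 = 0.2124 ≈ 21.2%, i.e. 21.2 cM.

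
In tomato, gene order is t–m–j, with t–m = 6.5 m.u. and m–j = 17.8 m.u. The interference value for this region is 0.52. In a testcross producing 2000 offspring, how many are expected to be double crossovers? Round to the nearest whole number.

11

Map distances give recombination frequencies of 0.065 and 0.178 for the two intervals.
With interference 0.52 (so coincidence = 0.48), expected double-crossover frequency = 0.065 × 0.178 × 0.48 = 0.00555.
Expected number = 0.00555 × 2000 = 11.11 ≈ 11.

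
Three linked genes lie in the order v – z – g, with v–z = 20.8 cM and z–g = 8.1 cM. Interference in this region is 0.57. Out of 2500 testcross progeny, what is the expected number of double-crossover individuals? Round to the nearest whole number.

18

Map distances give recombination frequencies of 0.208 and 0.081 for the two intervals.
With interference 0.57 (so coincidence = 0.43), expected double-crossover frequency = 0.208 × 0.081 × 0.43 = 0.00724.
Expected number = 0.00724 × 2500 = 18.11 ≈ 18.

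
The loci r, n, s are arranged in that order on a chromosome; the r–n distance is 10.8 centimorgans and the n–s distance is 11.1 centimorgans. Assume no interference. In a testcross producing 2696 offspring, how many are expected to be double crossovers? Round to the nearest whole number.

Map distances give recombination frequencies of 0.108 and 0.111 for the two intervals.
With no interference, expected double-crossover frequency = 0.108 × 0.111 = 0.01199.
Expected number = 0.01199 × 2696 = 32.32 ≈ 32.

32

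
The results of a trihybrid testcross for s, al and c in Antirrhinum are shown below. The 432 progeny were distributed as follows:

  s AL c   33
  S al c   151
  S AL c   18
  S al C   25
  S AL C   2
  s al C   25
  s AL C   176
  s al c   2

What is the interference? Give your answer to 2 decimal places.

The two most frequent reciprocal classes, s AL C and S al c, are the parental types, so the F1 was s AL C / S al c.
The two rarest classes, S AL C and s al c, are the double crossovers. Comparing them with the parentals, only the s allele has switched, so s is the middle locus and the order is al – s – c.
al–s: (43 + 4)/432 = 0.1088; s–c: (58 + 4)/432 = 0.1435.
Expected DCO frequency = 0.1088 × 0.1435 ≈ 0.01561; observed = 4/432 ≈ 0.00926.
Coefficient of coincidence = 0.00926/0.01561 ≈ 0.59; interference = 1 − 0.59 = 0.41.

0.41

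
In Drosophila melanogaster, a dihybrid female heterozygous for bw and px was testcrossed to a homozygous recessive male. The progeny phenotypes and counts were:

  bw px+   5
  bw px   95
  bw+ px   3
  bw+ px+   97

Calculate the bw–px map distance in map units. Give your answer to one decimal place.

The two most frequent classes, bw+ px+ (97) and bw px (95), are the parental types, so the F1 was bw+ px+ / bw px.
The recombinant classes are bw+ px and bw px+: 3 + 5 = 8.
Recombination frequency = 8/200 = 0.0400 ≈ 4.0%, i.e. 4.0 map units.

4.0 map units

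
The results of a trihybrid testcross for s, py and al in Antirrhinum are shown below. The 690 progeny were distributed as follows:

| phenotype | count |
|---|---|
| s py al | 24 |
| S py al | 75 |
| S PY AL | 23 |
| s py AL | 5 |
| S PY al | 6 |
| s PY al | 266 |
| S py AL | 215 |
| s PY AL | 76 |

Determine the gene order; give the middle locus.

s

The two most frequent reciprocal classes, S py AL and s PY al, are the parental types, so the F1 was S py AL / s PY al.
The two rarest classes, s py AL and S PY al, are the double crossovers. Comparing them with the parentals, only the s allele has switched, so s is the middle locus and the order is py – s – al.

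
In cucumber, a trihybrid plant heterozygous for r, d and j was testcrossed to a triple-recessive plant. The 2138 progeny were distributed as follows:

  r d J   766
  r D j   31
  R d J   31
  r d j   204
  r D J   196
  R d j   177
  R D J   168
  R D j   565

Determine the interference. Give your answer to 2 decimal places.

0.30

The two most frequent reciprocal classes, R D j and r d J, are the parental types, so the F1 was R D j / r d J.
The two rarest classes, r D j and R d J, are the double crossovers. Comparing them with the parentals, only the r allele has switched, so r is the middle locus and the order is j – r – d.
j–r: (372 + 62)/2138 = 0.2030; r–d: (373 + 62)/2138 = 0.2035.
Expected DCO frequency = 0.2030 × 0.2035 ≈ 0.04131; observed = 62/2138 ≈ 0.02900.
Coefficient of coincidence = 0.02900/0.04131 ≈ 0.70; interference = 1 − 0.70 = 0.30.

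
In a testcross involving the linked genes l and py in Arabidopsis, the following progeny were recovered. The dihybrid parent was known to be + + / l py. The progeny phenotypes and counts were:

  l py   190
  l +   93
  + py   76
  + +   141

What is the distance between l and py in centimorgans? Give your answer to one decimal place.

33.8 centimorgans

The recombinant classes are + py and l +: 76 + 93 = 169.
Recombination frequency = 169/500 = 0.3380 ≈ 33.8%, i.e. 33.8 centimorgans.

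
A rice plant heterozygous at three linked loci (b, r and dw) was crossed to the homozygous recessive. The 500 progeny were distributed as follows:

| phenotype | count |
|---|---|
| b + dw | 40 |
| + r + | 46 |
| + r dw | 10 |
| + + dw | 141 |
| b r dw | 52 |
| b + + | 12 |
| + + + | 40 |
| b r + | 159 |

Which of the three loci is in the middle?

The two most frequent reciprocal classes, + + dw and b r +, are the parental types, so the F1 was + + dw / b r +.
The two rarest classes, + r dw and b + +, are the double crossovers. Comparing them with the parentals, only the r allele has switched, so r is the middle locus and the order is b – r – dw.

r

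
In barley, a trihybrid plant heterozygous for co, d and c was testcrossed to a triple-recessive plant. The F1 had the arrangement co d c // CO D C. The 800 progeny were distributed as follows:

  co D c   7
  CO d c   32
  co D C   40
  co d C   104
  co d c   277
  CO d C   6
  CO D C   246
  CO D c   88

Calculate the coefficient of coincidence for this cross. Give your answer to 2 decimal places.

The two rarest classes, co D c and CO d C, are the double crossovers. Comparing them with the parentals, only the d allele has switched, so d is the middle locus and the order is co – d – c.
co–d: (72 + 13)/800 = 0.1062; d–c: (192 + 13)/800 = 0.2562.
Expected DCO frequency = 0.1062 × 0.2562 ≈ 0.02721; observed = 13/800 ≈ 0.01625.
Coefficient of coincidence = 0.01625/0.02721 ≈ 0.60.

0.60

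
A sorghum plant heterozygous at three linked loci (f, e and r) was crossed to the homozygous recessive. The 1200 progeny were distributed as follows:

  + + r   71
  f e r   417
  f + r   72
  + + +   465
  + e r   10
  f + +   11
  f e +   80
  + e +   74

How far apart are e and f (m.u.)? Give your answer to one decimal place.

The two most frequent reciprocal classes, f e r and + + +, are the parental types, so the F1 was f e r / + + +.
The two rarest classes, + e r and f + +, are the double crossovers. Comparing them with the parentals, only the f allele has switched, so f is the middle locus and the order is r – f – e.
Crossovers in the f–e interval produce the single-crossover classes f + r and + e + (72 + 74 = 146) plus the double crossovers (21).
RF(f–e) = (146 + 21) / 1200 = 167/1200 = 0.1392 → 13.9 m.u.

13.9 m.u.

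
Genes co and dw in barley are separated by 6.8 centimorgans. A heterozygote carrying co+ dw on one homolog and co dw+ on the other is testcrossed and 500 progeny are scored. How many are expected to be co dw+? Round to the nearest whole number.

233

A map distance of 6.8 centimorgans corresponds to a recombination frequency of 0.068.
The F1 is co+ dw / co dw+, so co dw+ is a parental gamete class with expected frequency (1 − r)/2 = 0.932/2 = 0.4660.
Expected number = 0.4660 × 500 = 233.00 ≈ 233.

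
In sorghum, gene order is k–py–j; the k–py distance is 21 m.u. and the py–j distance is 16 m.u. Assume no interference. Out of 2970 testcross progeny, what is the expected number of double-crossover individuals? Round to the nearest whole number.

100

Map distances give recombination frequencies of 0.210 and 0.160 for the two intervals.
With no interference, expected double-crossover frequency = 0.210 × 0.160 = 0.03360.
Expected number = 0.03360 × 2970 = 99.79 ≈ 100.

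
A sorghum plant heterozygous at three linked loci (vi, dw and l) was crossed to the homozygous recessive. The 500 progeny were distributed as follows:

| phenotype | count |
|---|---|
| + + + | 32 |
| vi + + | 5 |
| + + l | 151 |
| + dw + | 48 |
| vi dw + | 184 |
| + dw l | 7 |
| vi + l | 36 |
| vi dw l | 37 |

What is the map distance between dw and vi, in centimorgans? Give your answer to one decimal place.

The two most frequent reciprocal classes, + + l and vi dw +, are the parental types, so the F1 was + + l / vi dw +.
The two rarest classes, + dw l and vi + +, are the double crossovers. Comparing them with the parentals, only the dw allele has switched, so dw is the middle locus and the order is vi – dw – l.
Crossovers in the vi–dw interval produce the single-crossover classes vi + l and + dw + (36 + 48 = 84) plus the double crossovers (12).
RF(vi–dw) = (84 + 12) / 500 = 96/500 = 0.1920 → 19.2 centimorgans.

19.2 centimorgans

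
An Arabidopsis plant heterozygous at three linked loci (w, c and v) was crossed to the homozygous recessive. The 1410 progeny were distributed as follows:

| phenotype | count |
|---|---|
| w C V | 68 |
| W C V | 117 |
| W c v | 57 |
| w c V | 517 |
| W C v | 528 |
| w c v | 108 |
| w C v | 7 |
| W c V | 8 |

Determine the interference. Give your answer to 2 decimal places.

0.37

The two most frequent reciprocal classes, W C v and w c V, are the parental types, so the F1 was W C v / w c V.
The two rarest classes, w C v and W c V, are the double crossovers. Comparing them with the parentals, only the w allele has switched, so w is the middle locus and the order is v – w – c.
v–w: (225 + 15)/1410 = 0.1702; w–c: (125 + 15)/1410 = 0.0993.
Expected DCO frequency = 0.1702 × 0.0993 ≈ 0.01690; observed = 15/1410 ≈ 0.01064.
Coefficient of coincidence = 0.01064/0.01690 ≈ 0.63; interference = 1 − 0.63 = 0.37.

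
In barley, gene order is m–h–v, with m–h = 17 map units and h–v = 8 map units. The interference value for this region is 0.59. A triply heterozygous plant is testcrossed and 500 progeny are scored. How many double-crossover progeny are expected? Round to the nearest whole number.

3

Map distances give recombination frequencies of 0.170 and 0.080 for the two intervals.
With interference 0.59 (so coincidence = 0.41), expected double-crossover frequency = 0.170 × 0.080 × 0.41 = 0.00558.
Expected number = 0.00558 × 500 = 2.79 ≈ 3.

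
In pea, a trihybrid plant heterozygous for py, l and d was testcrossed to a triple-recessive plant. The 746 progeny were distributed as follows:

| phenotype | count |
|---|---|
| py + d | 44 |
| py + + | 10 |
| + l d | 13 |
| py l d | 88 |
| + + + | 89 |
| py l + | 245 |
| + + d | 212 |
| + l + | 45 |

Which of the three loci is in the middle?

l

The two most frequent reciprocal classes, py l + and + + d, are the parental types, so the F1 was py l + / + + d.
The two rarest classes, py + + and + l d, are the double crossovers. Comparing them with the parentals, only the l allele has switched, so l is the middle locus and the order is py – l – d.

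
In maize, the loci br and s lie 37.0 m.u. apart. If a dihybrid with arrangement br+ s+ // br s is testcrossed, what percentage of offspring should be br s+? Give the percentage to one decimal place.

18.5%

A map distance of 37.0 m.u. corresponds to a recombination frequency of 0.370.
The F1 is br+ s+ / br s, so br s+ is a recombinant gamete class with expected frequency r/2 = 0.370/2 = 0.1850.
That is 0.1850 = 18.5% of the progeny.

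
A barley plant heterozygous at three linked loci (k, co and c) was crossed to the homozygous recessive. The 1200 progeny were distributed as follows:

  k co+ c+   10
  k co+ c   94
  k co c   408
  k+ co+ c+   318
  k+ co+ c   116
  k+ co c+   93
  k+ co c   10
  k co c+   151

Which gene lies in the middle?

k

The two most frequent reciprocal classes, k co c and k+ co+ c+, are the parental types, so the F1 was k co c / k+ co+ c+.
The two rarest classes, k+ co c and k co+ c+, are the double crossovers. Comparing them with the parentals, only the k allele has switched, so k is the middle locus and the order is c – k – co.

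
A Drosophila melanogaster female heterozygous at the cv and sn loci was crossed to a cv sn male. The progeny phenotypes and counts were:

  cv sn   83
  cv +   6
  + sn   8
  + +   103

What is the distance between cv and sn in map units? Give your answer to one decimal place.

7.0 map units

The two most frequent classes, + + (103) and cv sn (83), are the parental types, so the F1 was + + / cv sn.
The recombinant classes are + sn and cv +: 8 + 6 = 14.
Recombination frequency = 14/200 = 0.0700 ≈ 7.0%, i.e. 7.0 map units.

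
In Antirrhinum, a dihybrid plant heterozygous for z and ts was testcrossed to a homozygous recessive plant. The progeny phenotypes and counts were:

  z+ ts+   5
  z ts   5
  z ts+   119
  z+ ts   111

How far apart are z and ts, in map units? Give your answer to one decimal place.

The two most frequent classes, z+ ts (111) and z ts+ (119), are the parental types, so the F1 was z+ ts / z ts+.
The recombinant classes are z+ ts+ and z ts: 5 + 5 = 10.
Recombination frequency = 10/240 = 0.0417 ≈ 4.2%, i.e. 4.2 map units.

4.2 map units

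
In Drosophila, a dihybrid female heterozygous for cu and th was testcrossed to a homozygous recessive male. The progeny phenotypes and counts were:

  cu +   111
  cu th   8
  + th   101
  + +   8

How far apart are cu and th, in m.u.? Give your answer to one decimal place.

7.0 m.u.

The two most frequent classes, + th (101) and cu + (111), are the parental types, so the F1 was + th / cu +.
The recombinant classes are + + and cu th: 8 + 8 = 16.
Recombination frequency = 16/228 = 0.0702 ≈ 7.0%, i.e. 7.0 m.u.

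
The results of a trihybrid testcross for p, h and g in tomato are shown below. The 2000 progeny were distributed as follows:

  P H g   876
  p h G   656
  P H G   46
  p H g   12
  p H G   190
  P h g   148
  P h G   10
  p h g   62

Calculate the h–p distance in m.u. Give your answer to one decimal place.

The two most frequent reciprocal classes, P H g and p h G, are the parental types, so the F1 was P H g / p h G.
The two rarest classes, p H g and P h G, are the double crossovers. Comparing them with the parentals, only the p allele has switched, so p is the middle locus and the order is h – p – g.
Crossovers in the h–p interval produce the single-crossover classes P h g and p H G (148 + 190 = 338) plus the double crossovers (22).
RF(h–p) = (338 + 22) / 2000 = 360/2000 = 0.1800 → 18.0 m.u.

18.0 m.u.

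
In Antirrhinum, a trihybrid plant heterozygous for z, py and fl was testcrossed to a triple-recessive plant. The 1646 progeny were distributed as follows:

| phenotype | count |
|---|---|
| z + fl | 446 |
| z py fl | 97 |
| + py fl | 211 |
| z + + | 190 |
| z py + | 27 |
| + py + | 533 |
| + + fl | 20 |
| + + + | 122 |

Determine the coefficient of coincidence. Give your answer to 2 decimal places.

The two most frequent reciprocal classes, z + fl and + py +, are the parental types, so the F1 was z + fl / + py +.
The two rarest classes, + + fl and z py +, are the double crossovers. Comparing them with the parentals, only the z allele has switched, so z is the middle locus and the order is py – z – fl.
py–z: (219 + 47)/1646 = 0.1616; z–fl: (401 + 47)/1646 = 0.2722.
Expected DCO frequency = 0.1616 × 0.2722 ≈ 0.04399; observed = 47/1646 ≈ 0.02855.
Coefficient of coincidence = 0.02855/0.04399 ≈ 0.65.

0.65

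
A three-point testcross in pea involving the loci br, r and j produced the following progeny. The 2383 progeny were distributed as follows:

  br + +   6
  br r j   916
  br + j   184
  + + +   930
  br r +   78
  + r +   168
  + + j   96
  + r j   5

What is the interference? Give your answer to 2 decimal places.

The two most frequent reciprocal classes, br r j and + + +, are the parental types, so the F1 was br r j / + + +.
The two rarest classes, + r j and br + +, are the double crossovers. Comparing them with the parentals, only the br allele has switched, so br is the middle locus and the order is j – br – r.
j–br: (174 + 11)/2383 = 0.0776; br–r: (352 + 11)/2383 = 0.1523.
Expected DCO frequency = 0.0776 × 0.1523 ≈ 0.01182; observed = 11/2383 ≈ 0.00462.
Coefficient of coincidence = 0.00462/0.01182 ≈ 0.39; interference = 1 − 0.39 = 0.61.

0.61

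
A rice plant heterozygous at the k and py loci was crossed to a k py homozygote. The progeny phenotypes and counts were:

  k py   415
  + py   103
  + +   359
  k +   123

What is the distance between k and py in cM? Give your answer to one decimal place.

22.6 cM

The two most frequent classes, + + (359) and k py (415), are the parental types, so the F1 was + + / k py.
The recombinant classes are + py and k +: 103 + 123 = 226.
Recombination frequency = 226/1000 = 0.2260 ≈ 22.6%, i.e. 22.6 cM.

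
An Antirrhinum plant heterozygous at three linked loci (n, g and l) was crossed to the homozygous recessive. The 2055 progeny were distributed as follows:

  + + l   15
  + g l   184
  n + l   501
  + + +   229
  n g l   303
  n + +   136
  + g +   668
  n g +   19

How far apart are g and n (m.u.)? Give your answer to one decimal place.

The two most frequent reciprocal classes, n + l and + g +, are the parental types, so the F1 was n + l / + g +.
The two rarest classes, + + l and n g +, are the double crossovers. Comparing them with the parentals, only the n allele has switched, so n is the middle locus and the order is g – n – l.
Crossovers in the g–n interval produce the single-crossover classes n g l and + + + (303 + 229 = 532) plus the double crossovers (34).
RF(g–n) = (532 + 34) / 2055 = 566/2055 = 0.2754 → 27.5 m.u.

27.5 m.u.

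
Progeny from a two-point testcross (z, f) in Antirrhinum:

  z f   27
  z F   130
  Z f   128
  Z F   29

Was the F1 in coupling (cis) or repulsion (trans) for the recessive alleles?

trans

The two most frequent classes are Z f (128) and z F (130); these are the parental (non-recombinant) types.
So the F1 carried Z f on one chromosome and z F on the other — the recessive alleles are on opposite chromosomes (trans / repulsion).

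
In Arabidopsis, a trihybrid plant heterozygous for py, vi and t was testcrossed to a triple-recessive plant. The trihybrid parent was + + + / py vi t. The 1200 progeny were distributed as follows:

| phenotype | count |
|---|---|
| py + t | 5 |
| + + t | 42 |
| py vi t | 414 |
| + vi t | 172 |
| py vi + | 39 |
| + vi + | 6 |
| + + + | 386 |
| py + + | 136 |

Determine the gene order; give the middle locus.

The two rarest classes, + vi + and py + t, are the double crossovers. Comparing them with the parentals, only the vi allele has switched, so vi is the middle locus and the order is py – vi – t.

vi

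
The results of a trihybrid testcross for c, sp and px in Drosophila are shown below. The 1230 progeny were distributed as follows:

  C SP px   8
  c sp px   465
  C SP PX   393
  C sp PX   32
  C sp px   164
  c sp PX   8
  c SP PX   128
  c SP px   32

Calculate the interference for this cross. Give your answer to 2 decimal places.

0.20

The two most frequent reciprocal classes, C SP PX and c sp px, are the parental types, so the F1 was C SP PX / c sp px.
The two rarest classes, C SP px and c sp PX, are the double crossovers. Comparing them with the parentals, only the px allele has switched, so px is the middle locus and the order is c – px – sp.
c–px: (292 + 16)/1230 = 0.2504; px–sp: (64 + 16)/1230 = 0.0650.
Expected DCO frequency = 0.2504 × 0.0650 ≈ 0.01628; observed = 16/1230 ≈ 0.01301.
Coefficient of coincidence = 0.01301/0.01628 ≈ 0.80; interference = 1 − 0.80 = 0.20.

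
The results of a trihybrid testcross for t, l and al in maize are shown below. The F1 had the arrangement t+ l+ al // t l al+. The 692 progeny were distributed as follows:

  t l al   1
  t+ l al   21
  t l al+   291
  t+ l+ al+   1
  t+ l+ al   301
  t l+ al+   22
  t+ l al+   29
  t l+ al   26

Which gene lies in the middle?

al

The two rarest classes, t+ l+ al+ and t l al, are the double crossovers. Comparing them with the parentals, only the al allele has switched, so al is the middle locus and the order is l – al – t.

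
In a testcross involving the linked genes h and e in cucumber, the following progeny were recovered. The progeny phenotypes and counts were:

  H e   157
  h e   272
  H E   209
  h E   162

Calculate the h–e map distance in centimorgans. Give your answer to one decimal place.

39.9 centimorgans

The two most frequent classes, H E (209) and h e (272), are the parental types, so the F1 was H E / h e.
The recombinant classes are H e and h E: 157 + 162 = 319.
Recombination frequency = 319/800 = 0.3987 ≈ 39.9%, i.e. 39.9 centimorgans.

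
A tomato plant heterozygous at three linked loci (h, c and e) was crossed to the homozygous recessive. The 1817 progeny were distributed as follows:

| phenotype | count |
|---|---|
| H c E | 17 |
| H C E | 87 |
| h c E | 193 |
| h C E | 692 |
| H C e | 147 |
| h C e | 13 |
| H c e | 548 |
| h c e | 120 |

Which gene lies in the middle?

e

The two most frequent reciprocal classes, H c e and h C E, are the parental types, so the F1 was H c e / h C E.
The two rarest classes, H c E and h C e, are the double crossovers. Comparing them with the parentals, only the e allele has switched, so e is the middle locus and the order is c – e – h.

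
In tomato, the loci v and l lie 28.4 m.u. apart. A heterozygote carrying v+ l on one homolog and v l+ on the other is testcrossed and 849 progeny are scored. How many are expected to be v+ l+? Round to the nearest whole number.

121

A map distance of 28.4 m.u. corresponds to a recombination frequency of 0.284.
The F1 is v+ l / v l+, so v+ l+ is a recombinant gamete class with expected frequency r/2 = 0.284/2 = 0.1420.
Expected number = 0.1420 × 849 = 120.56 ≈ 121.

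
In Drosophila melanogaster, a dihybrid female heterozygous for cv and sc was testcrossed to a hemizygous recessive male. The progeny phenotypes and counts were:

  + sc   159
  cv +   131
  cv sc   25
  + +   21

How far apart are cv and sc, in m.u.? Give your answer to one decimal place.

13.7 m.u.

The two most frequent classes, + sc (159) and cv + (131), are the parental types, so the F1 was + sc / cv +.
The recombinant classes are + + and cv sc: 21 + 25 = 46.
Recombination frequency = 46/336 = 0.1369 ≈ 13.7%, i.e. 13.7 m.u.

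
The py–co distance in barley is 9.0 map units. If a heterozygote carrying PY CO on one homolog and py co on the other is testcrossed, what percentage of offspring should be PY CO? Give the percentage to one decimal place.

A map distance of 9.0 map units corresponds to a recombination frequency of 0.090.
The F1 is PY CO / py co, so PY CO is a parental gamete class with expected frequency (1 − r)/2 = 0.910/2 = 0.4550.
That is 0.4550 = 45.5% of the progeny.

45.5%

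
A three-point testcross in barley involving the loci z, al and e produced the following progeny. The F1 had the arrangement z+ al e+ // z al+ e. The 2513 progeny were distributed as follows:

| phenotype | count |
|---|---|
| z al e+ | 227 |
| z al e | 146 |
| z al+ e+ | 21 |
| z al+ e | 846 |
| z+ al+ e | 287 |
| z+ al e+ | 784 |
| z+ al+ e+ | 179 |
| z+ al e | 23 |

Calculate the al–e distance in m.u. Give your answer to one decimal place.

14.7 m.u.

The two rarest classes, z+ al e and z al+ e+, are the double crossovers. Comparing them with the parentals, only the e allele has switched, so e is the middle locus and the order is z – e – al.
Crossovers in the e–al interval produce the single-crossover classes z+ al+ e+ and z al e (179 + 146 = 325) plus the double crossovers (44).
RF(e–al) = (325 + 44) / 2513 = 369/2513 = 0.1468 → 14.7 m.u.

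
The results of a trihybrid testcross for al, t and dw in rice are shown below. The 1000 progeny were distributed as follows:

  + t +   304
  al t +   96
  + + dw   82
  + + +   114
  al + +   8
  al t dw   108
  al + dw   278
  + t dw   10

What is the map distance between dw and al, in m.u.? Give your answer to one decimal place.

19.6 m.u.

The two most frequent reciprocal classes, al + dw and + t +, are the parental types, so the F1 was al + dw / + t +.
The two rarest classes, al + + and + t dw, are the double crossovers. Comparing them with the parentals, only the dw allele has switched, so dw is the middle locus and the order is al – dw – t.
Crossovers in the al–dw interval produce the single-crossover classes + + dw and al t + (82 + 96 = 178) plus the double crossovers (18).
RF(al–dw) = (178 + 18) / 1000 = 196/1000 = 0.1960 → 19.6 m.u.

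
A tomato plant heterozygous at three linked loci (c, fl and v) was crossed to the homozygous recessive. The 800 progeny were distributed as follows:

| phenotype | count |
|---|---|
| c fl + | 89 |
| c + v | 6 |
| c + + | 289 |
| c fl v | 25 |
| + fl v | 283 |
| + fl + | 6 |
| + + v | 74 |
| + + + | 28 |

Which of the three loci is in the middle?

The two most frequent reciprocal classes, c + + and + fl v, are the parental types, so the F1 was c + + / + fl v.
The two rarest classes, c + v and + fl +, are the double crossovers. Comparing them with the parentals, only the v allele has switched, so v is the middle locus and the order is c – v – fl.

v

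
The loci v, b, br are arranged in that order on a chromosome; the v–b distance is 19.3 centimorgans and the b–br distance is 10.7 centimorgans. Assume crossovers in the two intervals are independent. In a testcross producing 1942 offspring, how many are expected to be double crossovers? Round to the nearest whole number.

40

Map distances give recombination frequencies of 0.193 and 0.107 for the two intervals.
With no interference, expected double-crossover frequency = 0.193 × 0.107 = 0.02065.
Expected number = 0.02065 × 1942 = 40.10 ≈ 40.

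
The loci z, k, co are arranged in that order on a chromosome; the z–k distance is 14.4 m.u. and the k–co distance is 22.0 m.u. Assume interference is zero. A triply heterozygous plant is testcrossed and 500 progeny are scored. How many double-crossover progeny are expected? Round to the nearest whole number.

16

Map distances give recombination frequencies of 0.144 and 0.220 for the two intervals.
With no interference, expected double-crossover frequency = 0.144 × 0.220 = 0.03168.
Expected number = 0.03168 × 500 = 15.84 ≈ 16.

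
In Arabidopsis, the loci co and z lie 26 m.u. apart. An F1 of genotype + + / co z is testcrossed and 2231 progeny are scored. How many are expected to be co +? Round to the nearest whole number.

290

A map distance of 26 m.u. corresponds to a recombination frequency of 0.260.
The F1 is + + / co z, so co + is a recombinant gamete class with expected frequency r/2 = 0.260/2 = 0.1300.
Expected number = 0.1300 × 2231 = 290.03 ≈ 290.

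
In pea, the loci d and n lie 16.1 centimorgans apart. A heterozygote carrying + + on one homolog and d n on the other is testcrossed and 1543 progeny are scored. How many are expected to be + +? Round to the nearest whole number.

647

A map distance of 16.1 centimorgans corresponds to a recombination frequency of 0.161.
The F1 is + + / d n, so + + is a parental gamete class with expected frequency (1 − r)/2 = 0.839/2 = 0.4195.
Expected number = 0.4195 × 1543 = 647.29 ≈ 647.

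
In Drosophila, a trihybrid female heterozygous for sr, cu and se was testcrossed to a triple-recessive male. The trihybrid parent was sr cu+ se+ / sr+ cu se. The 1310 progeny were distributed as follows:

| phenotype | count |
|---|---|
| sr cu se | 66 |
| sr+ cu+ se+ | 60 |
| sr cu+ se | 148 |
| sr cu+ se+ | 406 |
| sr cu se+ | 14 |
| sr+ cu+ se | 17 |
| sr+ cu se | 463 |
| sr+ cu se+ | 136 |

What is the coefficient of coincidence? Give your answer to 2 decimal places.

0.82

The two rarest classes, sr cu se+ and sr+ cu+ se, are the double crossovers. Comparing them with the parentals, only the cu allele has switched, so cu is the middle locus and the order is se – cu – sr.
se–cu: (284 + 31)/1310 = 0.2405; cu–sr: (126 + 31)/1310 = 0.1198.
Expected DCO frequency = 0.2405 × 0.1198 ≈ 0.02881; observed = 31/1310 ≈ 0.02366.
Coefficient of coincidence = 0.02366/0.02881 ≈ 0.82.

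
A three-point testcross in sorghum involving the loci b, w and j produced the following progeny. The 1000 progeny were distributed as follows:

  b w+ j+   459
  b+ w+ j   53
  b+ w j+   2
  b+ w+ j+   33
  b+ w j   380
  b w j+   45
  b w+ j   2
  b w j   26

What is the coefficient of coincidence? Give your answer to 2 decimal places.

The two most frequent reciprocal classes, b+ w j and b w+ j+, are the parental types, so the F1 was b+ w j / b w+ j+.
The two rarest classes, b+ w j+ and b w+ j, are the double crossovers. Comparing them with the parentals, only the j allele has switched, so j is the middle locus and the order is w – j – b.
w–j: (98 + 4)/1000 = 0.1020; j–b: (59 + 4)/1000 = 0.0630.
Expected DCO frequency = 0.1020 × 0.0630 ≈ 0.00643; observed = 4/1000 ≈ 0.00400.
Coefficient of coincidence = 0.00400/0.00643 ≈ 0.62.

0.62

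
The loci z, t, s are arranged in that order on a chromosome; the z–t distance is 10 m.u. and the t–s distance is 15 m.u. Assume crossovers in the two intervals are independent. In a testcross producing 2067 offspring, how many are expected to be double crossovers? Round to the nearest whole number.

31

Map distances give recombination frequencies of 0.100 and 0.150 for the two intervals.
With no interference, expected double-crossover frequency = 0.100 × 0.150 = 0.01500.
Expected number = 0.01500 × 2067 = 31.00 ≈ 31.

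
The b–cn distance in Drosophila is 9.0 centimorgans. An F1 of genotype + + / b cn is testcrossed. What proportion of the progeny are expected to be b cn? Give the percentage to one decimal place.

A map distance of 9.0 centimorgans corresponds to a recombination frequency of 0.090.
The F1 is + + / b cn, so b cn is a parental gamete class with expected frequency (1 − r)/2 = 0.910/2 = 0.4550.
That is 0.4550 = 45.5% of the progeny.

45.5%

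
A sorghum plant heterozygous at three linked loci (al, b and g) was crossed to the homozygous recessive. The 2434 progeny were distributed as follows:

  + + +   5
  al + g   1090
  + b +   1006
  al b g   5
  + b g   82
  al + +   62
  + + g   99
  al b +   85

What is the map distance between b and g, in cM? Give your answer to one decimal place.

The two most frequent reciprocal classes, + b + and al + g, are the parental types, so the F1 was + b + / al + g.
The two rarest classes, + + + and al b g, are the double crossovers. Comparing them with the parentals, only the b allele has switched, so b is the middle locus and the order is al – b – g.
Crossovers in the b–g interval produce the single-crossover classes + b g and al + + (82 + 62 = 144) plus the double crossovers (10).
RF(b–g) = (144 + 10) / 2434 = 154/2434 = 0.0633 → 6.3 cM.

6.3 cM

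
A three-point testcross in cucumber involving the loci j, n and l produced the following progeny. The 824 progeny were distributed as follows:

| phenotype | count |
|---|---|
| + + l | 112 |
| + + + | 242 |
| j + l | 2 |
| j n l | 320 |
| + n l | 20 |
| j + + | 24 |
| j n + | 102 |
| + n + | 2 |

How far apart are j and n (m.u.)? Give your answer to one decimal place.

5.8 m.u.

The two most frequent reciprocal classes, + + + and j n l, are the parental types, so the F1 was + + + / j n l.
The two rarest classes, + n + and j + l, are the double crossovers. Comparing them with the parentals, only the n allele has switched, so n is the middle locus and the order is j – n – l.
Crossovers in the j–n interval produce the single-crossover classes j + + and + n l (24 + 20 = 44) plus the double crossovers (4).
RF(j–n) = (44 + 4) / 824 = 48/824 = 0.0583 → 5.8 m.u.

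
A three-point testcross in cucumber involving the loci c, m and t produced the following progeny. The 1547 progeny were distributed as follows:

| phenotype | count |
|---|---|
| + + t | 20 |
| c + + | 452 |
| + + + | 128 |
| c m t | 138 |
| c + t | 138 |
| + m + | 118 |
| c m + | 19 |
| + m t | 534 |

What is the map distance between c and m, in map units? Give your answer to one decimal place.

19.7 map units

The two most frequent reciprocal classes, + m t and c + +, are the parental types, so the F1 was + m t / c + +.
The two rarest classes, + + t and c m +, are the double crossovers. Comparing them with the parentals, only the m allele has switched, so m is the middle locus and the order is t – m – c.
Crossovers in the m–c interval produce the single-crossover classes c m t and + + + (138 + 128 = 266) plus the double crossovers (39).
RF(m–c) = (266 + 39) / 1547 = 305/1547 = 0.1972 → 19.7 map units.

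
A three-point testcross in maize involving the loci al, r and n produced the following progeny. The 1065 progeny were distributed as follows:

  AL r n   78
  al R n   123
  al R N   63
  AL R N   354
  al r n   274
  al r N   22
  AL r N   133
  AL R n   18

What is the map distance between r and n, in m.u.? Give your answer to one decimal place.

27.8 m.u.

The two most frequent reciprocal classes, AL R N and al r n, are the parental types, so the F1 was AL R N / al r n.
The two rarest classes, AL R n and al r N, are the double crossovers. Comparing them with the parentals, only the n allele has switched, so n is the middle locus and the order is r – n – al.
Crossovers in the r–n interval produce the single-crossover classes AL r N and al R n (133 + 123 = 256) plus the double crossovers (40).
RF(r–n) = (256 + 40) / 1065 = 296/1065 = 0.2779 → 27.8 m.u.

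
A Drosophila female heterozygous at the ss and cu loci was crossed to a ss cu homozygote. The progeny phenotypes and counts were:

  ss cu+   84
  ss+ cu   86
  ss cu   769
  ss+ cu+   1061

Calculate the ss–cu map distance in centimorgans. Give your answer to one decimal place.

The two most frequent classes, ss+ cu+ (1061) and ss cu (769), are the parental types, so the F1 was ss+ cu+ / ss cu.
The recombinant classes are ss+ cu and ss cu+: 86 + 84 = 170.
Recombination frequency = 170/2000 = 0.0850 ≈ 8.5%, i.e. 8.5 centimorgans.

8.5 centimorgans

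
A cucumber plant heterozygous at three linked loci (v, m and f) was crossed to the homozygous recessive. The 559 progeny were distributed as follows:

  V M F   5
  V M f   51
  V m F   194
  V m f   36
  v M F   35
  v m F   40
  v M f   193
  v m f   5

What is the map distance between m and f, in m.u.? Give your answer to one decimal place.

The two most frequent reciprocal classes, V m F and v M f, are the parental types, so the F1 was V m F / v M f.
The two rarest classes, V M F and v m f, are the double crossovers. Comparing them with the parentals, only the m allele has switched, so m is the middle locus and the order is v – m – f.
Crossovers in the m–f interval produce the single-crossover classes V m f and v M F (36 + 35 = 71) plus the double crossovers (10).
RF(m–f) = (71 + 10) / 559 = 81/559 = 0.1449 → 14.5 m.u.

14.5 m.u.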